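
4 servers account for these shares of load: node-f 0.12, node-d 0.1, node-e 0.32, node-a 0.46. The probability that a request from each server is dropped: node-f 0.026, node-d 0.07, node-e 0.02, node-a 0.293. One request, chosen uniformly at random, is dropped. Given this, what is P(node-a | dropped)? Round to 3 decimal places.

By Bayes' rule, posterior ∝ prior × likelihood:
  node-f: 0.12 × 0.026 = 0.00312
  node-d: 0.1 × 0.07 = 0.007
  node-e: 0.32 × 0.02 = 0.0064
  node-a: 0.46 × 0.293 = 0.13478
Sum = 0.1513.
P(node-a | evidence) = 0.13478 / 0.1513 ≈ 0.891.

0.891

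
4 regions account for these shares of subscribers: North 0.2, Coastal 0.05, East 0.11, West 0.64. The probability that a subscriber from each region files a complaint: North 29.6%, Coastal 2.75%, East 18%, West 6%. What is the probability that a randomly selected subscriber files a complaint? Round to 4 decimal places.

0.1188

By Bayes' rule, posterior ∝ prior × likelihood:
  North: 0.2 × 0.296 = 0.0592
  Coastal: 0.05 × 0.0275 = 0.001375
  East: 0.11 × 0.18 = 0.0198
  West: 0.64 × 0.06 = 0.0384
P(complaint) = 0.0592 + 0.001375 + 0.0198 + 0.0384 = 0.118775 → 0.1188.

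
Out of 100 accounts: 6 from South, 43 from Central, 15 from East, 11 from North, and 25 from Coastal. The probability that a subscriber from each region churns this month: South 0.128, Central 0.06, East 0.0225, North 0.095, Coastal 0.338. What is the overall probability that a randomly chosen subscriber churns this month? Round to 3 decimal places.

0.132

Compute prior × likelihood for every hypothesis:
  South: 0.06 × 0.128 = 0.00768
  Central: 0.43 × 0.06 = 0.0258
  East: 0.15 × 0.0225 = 0.003375
  North: 0.11 × 0.095 = 0.01045
  Coastal: 0.25 × 0.338 = 0.0845
P(churn) = 0.00768 + 0.0258 + 0.003375 + 0.01045 + 0.0845 = 0.131805 → 0.132.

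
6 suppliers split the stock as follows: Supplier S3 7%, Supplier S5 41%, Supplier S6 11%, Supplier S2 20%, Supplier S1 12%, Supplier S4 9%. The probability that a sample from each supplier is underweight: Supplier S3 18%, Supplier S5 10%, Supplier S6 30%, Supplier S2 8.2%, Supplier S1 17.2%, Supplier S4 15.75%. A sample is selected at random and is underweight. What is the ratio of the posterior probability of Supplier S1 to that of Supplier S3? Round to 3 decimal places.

Prior × likelihood for each hypothesis:
  Supplier S3: 0.07 × 0.18 = 0.0126
  Supplier S5: 0.41 × 0.1 = 0.041
  Supplier S6: 0.11 × 0.3 = 0.033
  Supplier S2: 0.2 × 0.082 = 0.0164
  Supplier S1: 0.12 × 0.172 = 0.02064
  Supplier S4: 0.09 × 0.1575 = 0.014175
Sum = 0.137815.
The ratio is 0.02064 / 0.0126 (the normalizer cancels) = 1.638.

1.638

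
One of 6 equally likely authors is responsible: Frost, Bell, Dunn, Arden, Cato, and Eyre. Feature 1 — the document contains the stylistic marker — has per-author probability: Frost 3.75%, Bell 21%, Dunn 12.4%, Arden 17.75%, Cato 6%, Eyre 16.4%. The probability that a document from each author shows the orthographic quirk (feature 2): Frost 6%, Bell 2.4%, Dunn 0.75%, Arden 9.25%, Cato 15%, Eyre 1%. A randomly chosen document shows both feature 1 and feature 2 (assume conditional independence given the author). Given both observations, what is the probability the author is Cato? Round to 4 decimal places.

Since the prior is uniform, the posterior is proportional to the likelihood:
  Frost: 0.0375 × 0.06 = 0.00225
  Bell: 0.21 × 0.024 = 0.00504
  Dunn: 0.124 × 0.0075 = 0.00093
  Arden: 0.1775 × 0.0925 = 0.01641875
  Cato: 0.06 × 0.15 = 0.009
  Eyre: 0.164 × 0.01 = 0.00164
Total = 0.03527875.
P(Cato | evidence) = 0.009 / 0.03527875 ≈ 0.2551.

0.2551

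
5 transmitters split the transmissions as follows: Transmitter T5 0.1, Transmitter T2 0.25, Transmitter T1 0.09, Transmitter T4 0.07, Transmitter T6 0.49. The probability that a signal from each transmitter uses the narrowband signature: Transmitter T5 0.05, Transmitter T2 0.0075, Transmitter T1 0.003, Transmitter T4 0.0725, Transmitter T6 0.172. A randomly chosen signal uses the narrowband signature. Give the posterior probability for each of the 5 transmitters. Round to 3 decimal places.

Prior × likelihood for each hypothesis:
  Transmitter T5: 0.1 × 0.05 = 0.005
  Transmitter T2: 0.25 × 0.0075 = 0.001875
  Transmitter T1: 0.09 × 0.003 = 0.00027
  Transmitter T4: 0.07 × 0.0725 = 0.005075
  Transmitter T6: 0.49 × 0.172 = 0.08428
Normalizing constant = 0.0965.
P(Transmitter T5 | narrowband) = 0.005/0.0965 ≈ 0.052
P(Transmitter T2 | narrowband) = 0.001875/0.0965 ≈ 0.019
P(Transmitter T1 | narrowband) = 0.00027/0.0965 ≈ 0.003
P(Transmitter T4 | narrowband) = 0.005075/0.0965 ≈ 0.053
P(Transmitter T6 | narrowband) = 0.08428/0.0965 ≈ 0.873

Transmitter T5 0.052, Transmitter T2 0.019, Transmitter T1 0.003, Transmitter T4 0.053, Transmitter T6 0.873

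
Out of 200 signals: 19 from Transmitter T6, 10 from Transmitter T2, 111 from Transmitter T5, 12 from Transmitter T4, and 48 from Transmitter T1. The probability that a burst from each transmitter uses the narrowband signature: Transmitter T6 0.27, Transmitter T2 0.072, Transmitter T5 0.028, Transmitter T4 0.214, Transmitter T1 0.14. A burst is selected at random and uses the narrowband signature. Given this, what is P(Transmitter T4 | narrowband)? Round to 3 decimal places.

Compute prior × likelihood for every hypothesis:
  Transmitter T6: 0.095 × 0.27 = 0.02565
  Transmitter T2: 0.05 × 0.072 = 0.0036
  Transmitter T5: 0.555 × 0.028 = 0.01554
  Transmitter T4: 0.06 × 0.214 = 0.01284
  Transmitter T1: 0.24 × 0.14 = 0.0336
Normalizing constant = 0.09123.
P(Transmitter T4 | evidence) = 0.01284 / 0.09123 ≈ 0.141.

0.141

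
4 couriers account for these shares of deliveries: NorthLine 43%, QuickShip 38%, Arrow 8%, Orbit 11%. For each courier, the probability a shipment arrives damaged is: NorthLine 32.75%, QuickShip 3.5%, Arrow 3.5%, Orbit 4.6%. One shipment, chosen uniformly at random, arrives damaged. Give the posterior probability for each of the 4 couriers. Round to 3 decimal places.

NorthLine 0.869, QuickShip 0.082, Arrow 0.017, Orbit 0.031

By Bayes' rule, posterior ∝ prior × likelihood:
  NorthLine: 0.43 × 0.3275 = 0.140825
  QuickShip: 0.38 × 0.035 = 0.0133
  Arrow: 0.08 × 0.035 = 0.0028
  Orbit: 0.11 × 0.046 = 0.00506
Normalizing constant = 0.161985.
P(NorthLine | damaged) = 0.140825/0.161985 ≈ 0.869
P(QuickShip | damaged) = 0.0133/0.161985 ≈ 0.082
P(Arrow | damaged) = 0.0028/0.161985 ≈ 0.017
P(Orbit | damaged) = 0.00506/0.161985 ≈ 0.031
(Check: 0.869+0.082+0.017+0.031 = 0.999.)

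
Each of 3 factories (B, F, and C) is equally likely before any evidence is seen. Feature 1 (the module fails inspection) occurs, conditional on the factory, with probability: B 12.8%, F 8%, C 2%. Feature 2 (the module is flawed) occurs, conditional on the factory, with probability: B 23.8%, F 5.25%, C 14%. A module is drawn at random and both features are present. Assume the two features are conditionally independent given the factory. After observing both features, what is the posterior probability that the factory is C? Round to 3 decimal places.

With a uniform prior (1/3 each), posterior ∝ likelihood:
  B: 0.128 × 0.238 = 0.030464
  F: 0.08 × 0.0525 = 0.0042
  C: 0.02 × 0.14 = 0.0028
Total = 0.037464.
P(C | evidence) = 0.0028 / 0.037464 ≈ 0.075.

0.075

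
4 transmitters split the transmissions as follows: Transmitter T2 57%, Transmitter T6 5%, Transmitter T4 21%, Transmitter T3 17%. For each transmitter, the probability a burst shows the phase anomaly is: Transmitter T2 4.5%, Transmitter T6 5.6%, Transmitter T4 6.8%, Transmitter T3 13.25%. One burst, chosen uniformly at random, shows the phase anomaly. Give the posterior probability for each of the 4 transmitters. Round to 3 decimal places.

Compute prior × likelihood for every hypothesis:
  Transmitter T2: 0.57 × 0.045 = 0.02565
  Transmitter T6: 0.05 × 0.056 = 0.0028
  Transmitter T4: 0.21 × 0.068 = 0.01428
  Transmitter T3: 0.17 × 0.1325 = 0.022525
Total = 0.065255.
P(Transmitter T2 | anomaly) = 0.02565/0.065255 ≈ 0.393
P(Transmitter T6 | anomaly) = 0.0028/0.065255 ≈ 0.043
P(Transmitter T4 | anomaly) = 0.01428/0.065255 ≈ 0.219
P(Transmitter T3 | anomaly) = 0.022525/0.065255 ≈ 0.345
(Check: 0.393+0.043+0.219+0.345 = 1.000.)

Transmitter T2 0.393, Transmitter T6 0.043, Transmitter T4 0.219, Transmitter T3 0.345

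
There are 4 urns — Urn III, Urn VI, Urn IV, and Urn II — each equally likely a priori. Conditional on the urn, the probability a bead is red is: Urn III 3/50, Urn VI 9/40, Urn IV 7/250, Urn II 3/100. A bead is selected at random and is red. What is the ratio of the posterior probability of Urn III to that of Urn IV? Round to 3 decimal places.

With a uniform prior (1/4 each), posterior ∝ likelihood:
  Urn III: 0.06
  Urn VI: 0.225
  Urn IV: 0.028
  Urn II: 0.03
Normalizing constant = 0.343.
The ratio is 0.06 / 0.028 (the normalizer cancels) = 2.143.

2.143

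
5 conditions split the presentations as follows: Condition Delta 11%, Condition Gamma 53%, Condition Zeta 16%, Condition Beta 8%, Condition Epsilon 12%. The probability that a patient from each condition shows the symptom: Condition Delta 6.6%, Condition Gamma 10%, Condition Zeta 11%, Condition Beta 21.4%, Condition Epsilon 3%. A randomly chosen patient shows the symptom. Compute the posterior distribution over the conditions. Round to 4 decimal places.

Condition Delta 0.0736, Condition Gamma 0.5376, Condition Zeta 0.1785, Condition Beta 0.1737, Condition Epsilon 0.0365

Unnormalized posteriors (prior × likelihood):
  Condition Delta: 0.11 × 0.066 = 0.00726
  Condition Gamma: 0.53 × 0.1 = 0.053
  Condition Zeta: 0.16 × 0.11 = 0.0176
  Condition Beta: 0.08 × 0.214 = 0.01712
  Condition Epsilon: 0.12 × 0.03 = 0.0036
Total = 0.09858.
P(Condition Delta | symptomatic) = 0.00726/0.09858 ≈ 0.0736
P(Condition Gamma | symptomatic) = 0.053/0.09858 ≈ 0.5376
P(Condition Zeta | symptomatic) = 0.0176/0.09858 ≈ 0.1785
P(Condition Beta | symptomatic) = 0.01712/0.09858 ≈ 0.1737
P(Condition Epsilon | symptomatic) = 0.0036/0.09858 ≈ 0.0365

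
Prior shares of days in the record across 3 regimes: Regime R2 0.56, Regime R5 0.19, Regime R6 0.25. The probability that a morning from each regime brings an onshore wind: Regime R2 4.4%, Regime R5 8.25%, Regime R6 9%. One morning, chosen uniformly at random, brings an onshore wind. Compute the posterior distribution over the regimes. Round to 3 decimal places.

Regime R2 0.392, Regime R5 0.250, Regime R6 0.358

Prior × likelihood for each hypothesis:
  Regime R2: 0.56 × 0.044 = 0.02464
  Regime R5: 0.19 × 0.0825 = 0.015675
  Regime R6: 0.25 × 0.09 = 0.0225
Sum = 0.062815.
P(Regime R2 | onshore) = 0.02464/0.062815 ≈ 0.392
P(Regime R5 | onshore) = 0.015675/0.062815 ≈ 0.250
P(Regime R6 | onshore) = 0.0225/0.062815 ≈ 0.358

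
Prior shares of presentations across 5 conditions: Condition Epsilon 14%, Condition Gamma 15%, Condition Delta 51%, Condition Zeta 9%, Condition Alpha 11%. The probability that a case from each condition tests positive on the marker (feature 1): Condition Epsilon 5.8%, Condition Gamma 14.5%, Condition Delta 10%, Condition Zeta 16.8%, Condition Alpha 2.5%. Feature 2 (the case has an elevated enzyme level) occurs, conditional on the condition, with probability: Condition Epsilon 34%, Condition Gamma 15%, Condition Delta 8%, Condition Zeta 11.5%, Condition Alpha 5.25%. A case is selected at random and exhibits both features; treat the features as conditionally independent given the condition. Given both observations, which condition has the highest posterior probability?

Compute prior × likelihood for every hypothesis:
  Condition Epsilon: 0.14 × 0.058 × 0.34 = 0.0027608
  Condition Gamma: 0.15 × 0.145 × 0.15 = 0.0032625
  Condition Delta: 0.51 × 0.1 × 0.08 = 0.00408
  Condition Zeta: 0.09 × 0.168 × 0.115 = 0.0017388
  Condition Alpha: 0.11 × 0.025 × 0.0525 = 0.000144375
Sum = 0.011986475.
Largest term belongs to Condition Delta, so Condition Delta is most probable.

Condition Delta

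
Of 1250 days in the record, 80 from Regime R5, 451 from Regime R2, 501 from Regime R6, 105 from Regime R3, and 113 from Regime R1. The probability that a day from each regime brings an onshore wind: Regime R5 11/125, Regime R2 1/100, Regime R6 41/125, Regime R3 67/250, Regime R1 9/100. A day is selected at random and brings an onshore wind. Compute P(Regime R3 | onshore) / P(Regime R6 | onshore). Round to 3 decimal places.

Compute prior × likelihood for every hypothesis:
  Regime R5: 0.064 × 0.088 = 0.005632
  Regime R2: 0.3608 × 0.01 = 0.003608
  Regime R6: 0.4008 × 0.328 = 0.1314624
  Regime R3: 0.084 × 0.268 = 0.022512
  Regime R1: 0.0904 × 0.09 = 0.008136
Normalizing constant = 0.1713504.
The ratio is 0.022512 / 0.1314624 (the normalizer cancels) = 0.171.

0.171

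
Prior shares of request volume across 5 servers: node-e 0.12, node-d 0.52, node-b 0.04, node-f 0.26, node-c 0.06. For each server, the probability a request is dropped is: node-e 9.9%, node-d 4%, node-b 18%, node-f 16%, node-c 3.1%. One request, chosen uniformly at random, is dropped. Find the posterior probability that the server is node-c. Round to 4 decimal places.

0.0223

Compute prior × likelihood for every hypothesis:
  node-e: 0.12 × 0.099 = 0.01188
  node-d: 0.52 × 0.04 = 0.0208
  node-b: 0.04 × 0.18 = 0.0072
  node-f: 0.26 × 0.16 = 0.0416
  node-c: 0.06 × 0.031 = 0.00186
Total = 0.08334.
P(node-c | evidence) = 0.00186 / 0.08334 ≈ 0.0223.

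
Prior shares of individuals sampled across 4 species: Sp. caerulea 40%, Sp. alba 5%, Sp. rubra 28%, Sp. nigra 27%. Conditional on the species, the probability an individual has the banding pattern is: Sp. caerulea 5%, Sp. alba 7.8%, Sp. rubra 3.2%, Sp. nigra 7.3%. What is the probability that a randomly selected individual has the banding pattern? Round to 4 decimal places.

0.0526

Unnormalized posteriors (prior × likelihood):
  Sp. caerulea: 0.4 × 0.05 = 0.02
  Sp. alba: 0.05 × 0.078 = 0.0039
  Sp. rubra: 0.28 × 0.032 = 0.00896
  Sp. nigra: 0.27 × 0.073 = 0.01971
P(banded) = 0.02 + 0.0039 + 0.00896 + 0.01971 = 0.05257 → 0.0526.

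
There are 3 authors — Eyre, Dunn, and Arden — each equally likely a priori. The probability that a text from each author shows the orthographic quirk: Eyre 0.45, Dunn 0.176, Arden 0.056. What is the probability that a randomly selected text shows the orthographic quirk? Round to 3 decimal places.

0.227

With a uniform prior (1/3 each), posterior ∝ likelihood:
  Eyre: 0.45
  Dunn: 0.176
  Arden: 0.056
P(quirk) = (1/3) × (0.45 + 0.176 + 0.056) = 0.682/3 ≈ 0.227.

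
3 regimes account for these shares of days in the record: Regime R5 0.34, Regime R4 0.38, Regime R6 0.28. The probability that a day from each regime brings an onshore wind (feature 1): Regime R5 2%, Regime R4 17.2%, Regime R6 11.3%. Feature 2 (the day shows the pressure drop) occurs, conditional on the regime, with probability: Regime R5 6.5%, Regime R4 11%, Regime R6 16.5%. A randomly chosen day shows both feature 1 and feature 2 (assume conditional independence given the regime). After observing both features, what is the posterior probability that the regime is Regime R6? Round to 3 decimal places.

Unnormalized posteriors (prior × likelihood):
  Regime R5: 0.34 × 0.02 × 0.065 = 0.000442
  Regime R4: 0.38 × 0.172 × 0.11 = 0.0071896
  Regime R6: 0.28 × 0.113 × 0.165 = 0.0052206
Total = 0.0128522.
P(Regime R6 | evidence) = 0.0052206 / 0.0128522 ≈ 0.406.

0.406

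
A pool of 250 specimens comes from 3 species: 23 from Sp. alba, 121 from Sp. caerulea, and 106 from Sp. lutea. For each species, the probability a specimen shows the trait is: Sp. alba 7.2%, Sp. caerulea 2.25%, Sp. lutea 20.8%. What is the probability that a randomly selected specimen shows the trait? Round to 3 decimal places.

0.106

Compute prior × likelihood for every hypothesis:
  Sp. alba: 0.092 × 0.072 = 0.006624
  Sp. caerulea: 0.484 × 0.0225 = 0.01089
  Sp. lutea: 0.424 × 0.208 = 0.088192
P(trait) = 0.006624 + 0.01089 + 0.088192 = 0.105706 → 0.106.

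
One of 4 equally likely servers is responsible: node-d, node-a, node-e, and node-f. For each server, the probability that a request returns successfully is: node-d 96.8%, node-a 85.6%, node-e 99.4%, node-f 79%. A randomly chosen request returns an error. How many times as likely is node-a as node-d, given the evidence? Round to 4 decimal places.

Taking complements, P(error | each) = node-d 0.032, node-a 0.144, node-e 0.006, node-f 0.21.
Since the prior is uniform, the posterior is proportional to the likelihood:
  node-d: 0.032
  node-a: 0.144
  node-e: 0.006
  node-f: 0.21
Total = 0.392.
The ratio is 0.144 / 0.032 (the normalizer cancels) = 4.5000.

4.5000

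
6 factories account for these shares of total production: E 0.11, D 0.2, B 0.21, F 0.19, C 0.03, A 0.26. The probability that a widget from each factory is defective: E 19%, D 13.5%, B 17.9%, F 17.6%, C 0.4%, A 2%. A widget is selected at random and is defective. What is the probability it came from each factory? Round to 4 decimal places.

E 0.1682, D 0.2173, B 0.3025, F 0.2691, C 0.0010, A 0.0419

By Bayes' rule, posterior ∝ prior × likelihood:
  E: 0.11 × 0.19 = 0.0209
  D: 0.2 × 0.135 = 0.027
  B: 0.21 × 0.179 = 0.03759
  F: 0.19 × 0.176 = 0.03344
  C: 0.03 × 0.004 = 0.00012
  A: 0.26 × 0.02 = 0.0052
Normalizing constant = 0.12425.
P(E | defective) = 0.0209/0.12425 ≈ 0.1682
P(D | defective) = 0.027/0.12425 ≈ 0.2173
P(B | defective) = 0.03759/0.12425 ≈ 0.3025
P(F | defective) = 0.03344/0.12425 ≈ 0.2691
P(C | defective) = 0.00012/0.12425 ≈ 0.0010
P(A | defective) = 0.0052/0.12425 ≈ 0.0419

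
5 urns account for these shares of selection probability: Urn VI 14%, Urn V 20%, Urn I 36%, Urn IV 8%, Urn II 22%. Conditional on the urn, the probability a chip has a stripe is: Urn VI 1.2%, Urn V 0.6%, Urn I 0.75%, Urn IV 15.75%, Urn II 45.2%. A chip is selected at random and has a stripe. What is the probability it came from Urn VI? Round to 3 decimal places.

Prior × likelihood for each hypothesis:
  Urn VI: 0.14 × 0.012 = 0.00168
  Urn V: 0.2 × 0.006 = 0.0012
  Urn I: 0.36 × 0.0075 = 0.0027
  Urn IV: 0.08 × 0.1575 = 0.0126
  Urn II: 0.22 × 0.452 = 0.09944
Normalizing constant = 0.11762.
P(Urn VI | evidence) = 0.00168 / 0.11762 ≈ 0.014.

0.014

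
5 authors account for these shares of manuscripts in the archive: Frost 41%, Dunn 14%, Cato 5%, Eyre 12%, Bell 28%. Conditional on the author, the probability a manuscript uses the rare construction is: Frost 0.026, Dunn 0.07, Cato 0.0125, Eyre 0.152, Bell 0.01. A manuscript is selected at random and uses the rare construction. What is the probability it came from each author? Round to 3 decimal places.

By Bayes' rule, posterior ∝ prior × likelihood:
  Frost: 0.41 × 0.026 = 0.01066
  Dunn: 0.14 × 0.07 = 0.0098
  Cato: 0.05 × 0.0125 = 0.000625
  Eyre: 0.12 × 0.152 = 0.01824
  Bell: 0.28 × 0.01 = 0.0028
Total = 0.042125.
P(Frost | rare-form) = 0.01066/0.042125 ≈ 0.253
P(Dunn | rare-form) = 0.0098/0.042125 ≈ 0.233
P(Cato | rare-form) = 0.000625/0.042125 ≈ 0.015
P(Eyre | rare-form) = 0.01824/0.042125 ≈ 0.433
P(Bell | rare-form) = 0.0028/0.042125 ≈ 0.066

Frost 0.253, Dunn 0.233, Cato 0.015, Eyre 0.433, Bell 0.066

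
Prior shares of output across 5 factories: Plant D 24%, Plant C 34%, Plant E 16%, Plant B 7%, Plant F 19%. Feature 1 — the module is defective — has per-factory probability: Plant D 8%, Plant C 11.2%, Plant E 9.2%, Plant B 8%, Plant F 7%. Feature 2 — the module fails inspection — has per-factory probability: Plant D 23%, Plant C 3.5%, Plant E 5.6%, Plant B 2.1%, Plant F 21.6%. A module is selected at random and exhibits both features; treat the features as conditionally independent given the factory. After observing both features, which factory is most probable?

Compute prior × likelihood for every hypothesis:
  Plant D: 0.24 × 0.08 × 0.23 = 0.004416
  Plant C: 0.34 × 0.112 × 0.035 = 0.0013328
  Plant E: 0.16 × 0.092 × 0.056 = 0.00082432
  Plant B: 0.07 × 0.08 × 0.021 = 0.0001176
  Plant F: 0.19 × 0.07 × 0.216 = 0.0028728
Sum = 0.00956352.
Largest term belongs to Plant D, so Plant D is most probable.

Plant D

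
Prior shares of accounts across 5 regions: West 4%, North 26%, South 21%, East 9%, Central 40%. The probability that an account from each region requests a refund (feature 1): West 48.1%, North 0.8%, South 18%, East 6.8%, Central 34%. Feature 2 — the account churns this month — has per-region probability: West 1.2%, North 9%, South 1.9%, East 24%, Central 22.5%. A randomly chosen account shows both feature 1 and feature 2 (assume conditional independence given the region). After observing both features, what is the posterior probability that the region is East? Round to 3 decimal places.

0.044

Prior × likelihood for each hypothesis:
  West: 0.04 × 0.481 × 0.012 = 0.00023088
  North: 0.26 × 0.008 × 0.09 = 0.0001872
  South: 0.21 × 0.18 × 0.019 = 0.0007182
  East: 0.09 × 0.068 × 0.24 = 0.0014688
  Central: 0.4 × 0.34 × 0.225 = 0.0306
Sum = 0.03320508.
P(East | evidence) = 0.0014688 / 0.03320508 ≈ 0.044.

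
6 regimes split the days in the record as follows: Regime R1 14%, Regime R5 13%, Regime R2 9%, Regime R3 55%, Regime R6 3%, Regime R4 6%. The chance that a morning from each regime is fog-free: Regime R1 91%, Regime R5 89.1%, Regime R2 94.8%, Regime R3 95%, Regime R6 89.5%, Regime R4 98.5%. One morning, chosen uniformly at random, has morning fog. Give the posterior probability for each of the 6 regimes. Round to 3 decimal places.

Taking complements, P(fog | each) = Regime R1 0.09, Regime R5 0.109, Regime R2 0.052, Regime R3 0.05, Regime R6 0.105, Regime R4 0.015.
By Bayes' rule, posterior ∝ prior × likelihood:
  Regime R1: 0.14 × 0.09 = 0.0126
  Regime R5: 0.13 × 0.109 = 0.01417
  Regime R2: 0.09 × 0.052 = 0.00468
  Regime R3: 0.55 × 0.05 = 0.0275
  Regime R6: 0.03 × 0.105 = 0.00315
  Regime R4: 0.06 × 0.015 = 0.0009
Sum = 0.063.
P(Regime R1 | fog) = 0.0126/0.063 ≈ 0.200
P(Regime R5 | fog) = 0.01417/0.063 ≈ 0.225
P(Regime R2 | fog) = 0.00468/0.063 ≈ 0.074
P(Regime R3 | fog) = 0.0275/0.063 ≈ 0.437
P(Regime R6 | fog) = 0.00315/0.063 ≈ 0.050
P(Regime R4 | fog) = 0.0009/0.063 ≈ 0.014

Regime R1 0.200, Regime R5 0.225, Regime R2 0.074, Regime R3 0.437, Regime R6 0.050, Regime R4 0.014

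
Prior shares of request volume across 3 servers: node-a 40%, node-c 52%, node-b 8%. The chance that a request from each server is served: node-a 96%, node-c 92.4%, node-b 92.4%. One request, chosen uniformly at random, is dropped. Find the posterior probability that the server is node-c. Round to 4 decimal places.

Taking complements, P(dropped | each) = node-a 0.04, node-c 0.076, node-b 0.076.
By Bayes' rule, posterior ∝ prior × likelihood:
  node-a: 0.4 × 0.04 = 0.016
  node-c: 0.52 × 0.076 = 0.03952
  node-b: 0.08 × 0.076 = 0.00608
Normalizing constant = 0.0616.
P(node-c | evidence) = 0.03952 / 0.0616 ≈ 0.6416.

0.6416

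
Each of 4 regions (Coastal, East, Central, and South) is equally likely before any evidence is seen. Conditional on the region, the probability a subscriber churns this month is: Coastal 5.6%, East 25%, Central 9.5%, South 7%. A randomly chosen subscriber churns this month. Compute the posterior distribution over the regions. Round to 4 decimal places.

Coastal 0.1189, East 0.5308, Central 0.2017, South 0.1486

Since the prior is uniform, the posterior is proportional to the likelihood:
  Coastal: 0.056
  East: 0.25
  Central: 0.095
  South: 0.07
Total = 0.471.
P(Coastal | churn) = 0.056/0.471 ≈ 0.1189
P(East | churn) = 0.25/0.471 ≈ 0.5308
P(Central | churn) = 0.095/0.471 ≈ 0.2017
P(South | churn) = 0.07/0.471 ≈ 0.1486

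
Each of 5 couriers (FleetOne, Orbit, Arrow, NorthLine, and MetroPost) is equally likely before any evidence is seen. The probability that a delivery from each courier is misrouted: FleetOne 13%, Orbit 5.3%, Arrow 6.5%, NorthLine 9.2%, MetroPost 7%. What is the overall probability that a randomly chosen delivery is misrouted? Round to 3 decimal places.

0.082

With a uniform prior (1/5 each), posterior ∝ likelihood:
  FleetOne: 0.13
  Orbit: 0.053
  Arrow: 0.065
  NorthLine: 0.092
  MetroPost: 0.07
P(misrouted) = (1/5) × (0.13 + 0.053 + 0.065 + 0.092 + 0.07) = 0.41/5 ≈ 0.082.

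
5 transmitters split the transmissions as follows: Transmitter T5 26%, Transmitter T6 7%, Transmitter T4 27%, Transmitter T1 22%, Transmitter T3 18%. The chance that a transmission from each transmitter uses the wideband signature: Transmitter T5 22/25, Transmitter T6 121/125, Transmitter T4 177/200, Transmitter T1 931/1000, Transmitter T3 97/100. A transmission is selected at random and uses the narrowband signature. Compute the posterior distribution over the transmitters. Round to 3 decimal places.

Taking complements, P(narrowband | each) = Transmitter T5 0.12, Transmitter T6 0.032, Transmitter T4 0.115, Transmitter T1 0.069, Transmitter T3 0.03.
Prior × likelihood for each hypothesis:
  Transmitter T5: 0.26 × 0.12 = 0.0312
  Transmitter T6: 0.07 × 0.032 = 0.00224
  Transmitter T4: 0.27 × 0.115 = 0.03105
  Transmitter T1: 0.22 × 0.069 = 0.01518
  Transmitter T3: 0.18 × 0.03 = 0.0054
Total = 0.08507.
P(Transmitter T5 | narrowband) = 0.0312/0.08507 ≈ 0.367
P(Transmitter T6 | narrowband) = 0.00224/0.08507 ≈ 0.026
P(Transmitter T4 | narrowband) = 0.03105/0.08507 ≈ 0.365
P(Transmitter T1 | narrowband) = 0.01518/0.08507 ≈ 0.178
P(Transmitter T3 | narrowband) = 0.0054/0.08507 ≈ 0.063
(Check: 0.367+0.026+0.365+0.178+0.063 = 0.999.)

Transmitter T5 0.367, Transmitter T6 0.026, Transmitter T4 0.365, Transmitter T1 0.178, Transmitter T3 0.063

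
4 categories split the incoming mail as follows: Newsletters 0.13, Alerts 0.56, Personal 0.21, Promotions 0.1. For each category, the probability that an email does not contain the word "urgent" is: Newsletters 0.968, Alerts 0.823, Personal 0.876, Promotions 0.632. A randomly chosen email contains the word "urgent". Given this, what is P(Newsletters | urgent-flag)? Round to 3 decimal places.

0.025

Taking complements, P(urgent-flag | each) = Newsletters 0.032, Alerts 0.177, Personal 0.124, Promotions 0.368.
Compute prior × likelihood for every hypothesis:
  Newsletters: 0.13 × 0.032 = 0.00416
  Alerts: 0.56 × 0.177 = 0.09912
  Personal: 0.21 × 0.124 = 0.02604
  Promotions: 0.1 × 0.368 = 0.0368
Sum = 0.16612.
P(Newsletters | evidence) = 0.00416 / 0.16612 ≈ 0.025.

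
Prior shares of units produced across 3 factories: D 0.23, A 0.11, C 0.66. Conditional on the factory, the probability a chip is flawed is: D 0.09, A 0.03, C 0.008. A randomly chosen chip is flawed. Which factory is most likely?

D

Unnormalized posteriors (prior × likelihood):
  D: 0.23 × 0.09 = 0.0207
  A: 0.11 × 0.03 = 0.0033
  C: 0.66 × 0.008 = 0.00528
Sum = 0.02928.
Largest term belongs to D, so D is most probable.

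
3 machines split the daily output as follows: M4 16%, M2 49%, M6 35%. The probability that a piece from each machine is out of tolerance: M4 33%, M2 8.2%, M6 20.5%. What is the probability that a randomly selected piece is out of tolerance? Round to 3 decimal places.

0.165

Compute prior × likelihood for every hypothesis:
  M4: 0.16 × 0.33 = 0.0528
  M2: 0.49 × 0.082 = 0.04018
  M6: 0.35 × 0.205 = 0.07175
P(oversize) = 0.0528 + 0.04018 + 0.07175 = 0.16473 → 0.165.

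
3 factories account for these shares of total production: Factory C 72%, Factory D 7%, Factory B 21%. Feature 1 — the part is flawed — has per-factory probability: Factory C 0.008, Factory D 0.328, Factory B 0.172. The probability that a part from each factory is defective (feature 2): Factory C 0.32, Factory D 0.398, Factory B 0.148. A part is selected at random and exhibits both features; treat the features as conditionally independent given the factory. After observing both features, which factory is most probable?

Factory D

By Bayes' rule, posterior ∝ prior × likelihood:
  Factory C: 0.72 × 0.008 × 0.32 = 0.0018432
  Factory D: 0.07 × 0.328 × 0.398 = 0.00913808
  Factory B: 0.21 × 0.172 × 0.148 = 0.00534576
Total = 0.01632704.
Largest term belongs to Factory D, so Factory D is most probable.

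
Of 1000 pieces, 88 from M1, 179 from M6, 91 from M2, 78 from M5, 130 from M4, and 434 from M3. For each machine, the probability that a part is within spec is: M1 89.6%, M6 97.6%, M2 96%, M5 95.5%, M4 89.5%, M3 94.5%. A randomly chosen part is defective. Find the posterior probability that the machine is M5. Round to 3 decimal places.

Taking complements, P(defective | each) = M1 0.104, M6 0.024, M2 0.04, M5 0.045, M4 0.105, M3 0.055.
Compute prior × likelihood for every hypothesis:
  M1: 0.088 × 0.104 = 0.009152
  M6: 0.179 × 0.024 = 0.004296
  M2: 0.091 × 0.04 = 0.00364
  M5: 0.078 × 0.045 = 0.00351
  M4: 0.13 × 0.105 = 0.01365
  M3: 0.434 × 0.055 = 0.02387
Normalizing constant = 0.058118.
P(M5 | evidence) = 0.00351 / 0.058118 ≈ 0.060.

0.060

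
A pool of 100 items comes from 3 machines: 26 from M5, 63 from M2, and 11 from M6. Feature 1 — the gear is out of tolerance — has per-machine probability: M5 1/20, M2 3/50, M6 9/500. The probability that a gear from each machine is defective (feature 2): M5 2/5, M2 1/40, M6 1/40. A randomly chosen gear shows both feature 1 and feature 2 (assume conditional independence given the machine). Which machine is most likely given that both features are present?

M5

Prior × likelihood for each hypothesis:
  M5: 0.26 × 0.05 × 0.4 = 0.0052
  M2: 0.63 × 0.06 × 0.025 = 0.000945
  M6: 0.11 × 0.018 × 0.025 = 0.0000495
Sum = 0.0061945.
Largest term belongs to M5, so M5 is most probable.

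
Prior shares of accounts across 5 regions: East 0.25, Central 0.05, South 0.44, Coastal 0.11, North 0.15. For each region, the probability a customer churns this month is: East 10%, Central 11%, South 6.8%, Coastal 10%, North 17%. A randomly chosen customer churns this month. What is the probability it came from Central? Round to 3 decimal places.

0.057

By Bayes' rule, posterior ∝ prior × likelihood:
  East: 0.25 × 0.1 = 0.025
  Central: 0.05 × 0.11 = 0.0055
  South: 0.44 × 0.068 = 0.02992
  Coastal: 0.11 × 0.1 = 0.011
  North: 0.15 × 0.17 = 0.0255
Total = 0.09692.
P(Central | evidence) = 0.0055 / 0.09692 ≈ 0.057.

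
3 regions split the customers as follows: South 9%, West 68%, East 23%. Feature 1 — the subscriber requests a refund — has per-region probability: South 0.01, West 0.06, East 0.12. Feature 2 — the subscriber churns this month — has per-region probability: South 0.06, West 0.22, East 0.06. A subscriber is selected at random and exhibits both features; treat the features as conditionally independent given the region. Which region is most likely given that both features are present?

Prior × likelihood for each hypothesis:
  South: 0.09 × 0.01 × 0.06 = 0.000054
  West: 0.68 × 0.06 × 0.22 = 0.008976
  East: 0.23 × 0.12 × 0.06 = 0.001656
Sum = 0.010686.
Largest term belongs to West, so West is most probable.

West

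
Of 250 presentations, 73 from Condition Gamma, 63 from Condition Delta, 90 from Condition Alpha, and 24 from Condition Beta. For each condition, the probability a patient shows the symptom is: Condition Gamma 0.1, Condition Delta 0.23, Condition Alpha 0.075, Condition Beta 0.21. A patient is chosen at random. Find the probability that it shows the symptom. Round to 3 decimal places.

By Bayes' rule, posterior ∝ prior × likelihood:
  Condition Gamma: 0.292 × 0.1 = 0.0292
  Condition Delta: 0.252 × 0.23 = 0.05796
  Condition Alpha: 0.36 × 0.075 = 0.027
  Condition Beta: 0.096 × 0.21 = 0.02016
P(symptomatic) = 0.0292 + 0.05796 + 0.027 + 0.02016 = 0.13432 → 0.134.

0.134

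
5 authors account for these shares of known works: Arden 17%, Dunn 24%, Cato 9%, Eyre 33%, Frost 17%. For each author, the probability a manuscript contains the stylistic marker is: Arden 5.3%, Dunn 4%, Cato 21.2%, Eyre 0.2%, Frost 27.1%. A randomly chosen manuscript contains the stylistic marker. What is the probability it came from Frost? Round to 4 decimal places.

Compute prior × likelihood for every hypothesis:
  Arden: 0.17 × 0.053 = 0.00901
  Dunn: 0.24 × 0.04 = 0.0096
  Cato: 0.09 × 0.212 = 0.01908
  Eyre: 0.33 × 0.002 = 0.00066
  Frost: 0.17 × 0.271 = 0.04607
Total = 0.08442.
P(Frost | evidence) = 0.04607 / 0.08442 ≈ 0.5457.

0.5457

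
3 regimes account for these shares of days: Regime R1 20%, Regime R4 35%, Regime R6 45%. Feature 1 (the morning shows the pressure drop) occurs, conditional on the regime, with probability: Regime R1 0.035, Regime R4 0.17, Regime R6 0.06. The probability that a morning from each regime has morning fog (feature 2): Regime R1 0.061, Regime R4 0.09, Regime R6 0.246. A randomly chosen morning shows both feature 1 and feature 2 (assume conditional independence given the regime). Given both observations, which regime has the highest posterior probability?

Regime R6

By Bayes' rule, posterior ∝ prior × likelihood:
  Regime R1: 0.2 × 0.035 × 0.061 = 0.000427
  Regime R4: 0.35 × 0.17 × 0.09 = 0.005355
  Regime R6: 0.45 × 0.06 × 0.246 = 0.006642
Sum = 0.012424.
Largest term belongs to Regime R6, so Regime R6 is most probable.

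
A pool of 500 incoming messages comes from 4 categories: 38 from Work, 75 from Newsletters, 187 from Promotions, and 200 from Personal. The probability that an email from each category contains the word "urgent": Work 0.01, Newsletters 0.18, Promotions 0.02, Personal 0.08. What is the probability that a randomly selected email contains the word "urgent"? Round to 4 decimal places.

Compute prior × likelihood for every hypothesis:
  Work: 0.076 × 0.01 = 0.00076
  Newsletters: 0.15 × 0.18 = 0.027
  Promotions: 0.374 × 0.02 = 0.00748
  Personal: 0.4 × 0.08 = 0.032
P(urgent-flag) = 0.00076 + 0.027 + 0.00748 + 0.032 = 0.06724 → 0.0672.

0.0672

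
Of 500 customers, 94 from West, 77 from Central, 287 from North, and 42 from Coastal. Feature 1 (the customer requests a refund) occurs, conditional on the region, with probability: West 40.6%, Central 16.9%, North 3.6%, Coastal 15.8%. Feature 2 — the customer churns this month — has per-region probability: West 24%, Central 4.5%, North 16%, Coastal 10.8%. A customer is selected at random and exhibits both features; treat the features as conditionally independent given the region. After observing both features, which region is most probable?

West

Unnormalized posteriors (prior × likelihood):
  West: 0.188 × 0.406 × 0.24 = 0.01831872
  Central: 0.154 × 0.169 × 0.045 = 0.00117117
  North: 0.574 × 0.036 × 0.16 = 0.00330624
  Coastal: 0.084 × 0.158 × 0.108 = 0.001433376
Normalizing constant = 0.024229506.
Largest term belongs to West, so West is most probable.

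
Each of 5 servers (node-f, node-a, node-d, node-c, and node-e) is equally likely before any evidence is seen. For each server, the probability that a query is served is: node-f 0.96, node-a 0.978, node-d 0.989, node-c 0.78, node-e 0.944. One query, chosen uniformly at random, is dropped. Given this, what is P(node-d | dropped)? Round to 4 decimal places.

0.0315

Taking complements, P(dropped | each) = node-f 0.04, node-a 0.022, node-d 0.011, node-c 0.22, node-e 0.056.
With a uniform prior (1/5 each), posterior ∝ likelihood:
  node-f: 0.04
  node-a: 0.022
  node-d: 0.011
  node-c: 0.22
  node-e: 0.056
Total = 0.349.
P(node-d | evidence) = 0.011 / 0.349 ≈ 0.0315.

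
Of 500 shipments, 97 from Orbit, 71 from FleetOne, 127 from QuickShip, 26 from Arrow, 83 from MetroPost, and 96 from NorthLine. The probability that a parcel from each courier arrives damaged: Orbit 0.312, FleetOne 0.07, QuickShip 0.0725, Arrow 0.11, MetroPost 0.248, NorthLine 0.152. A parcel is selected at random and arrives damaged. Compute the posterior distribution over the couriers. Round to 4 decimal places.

Unnormalized posteriors (prior × likelihood):
  Orbit: 0.194 × 0.312 = 0.060528
  FleetOne: 0.142 × 0.07 = 0.00994
  QuickShip: 0.254 × 0.0725 = 0.018415
  Arrow: 0.052 × 0.11 = 0.00572
  MetroPost: 0.166 × 0.248 = 0.041168
  NorthLine: 0.192 × 0.152 = 0.029184
Sum = 0.164955.
P(Orbit | damaged) = 0.060528/0.164955 ≈ 0.3669
P(FleetOne | damaged) = 0.00994/0.164955 ≈ 0.0603
P(QuickShip | damaged) = 0.018415/0.164955 ≈ 0.1116
P(Arrow | damaged) = 0.00572/0.164955 ≈ 0.0347
P(MetroPost | damaged) = 0.041168/0.164955 ≈ 0.2496
P(NorthLine | damaged) = 0.029184/0.164955 ≈ 0.1769
(Check: 0.3669+0.0603+0.1116+0.0347+0.2496+0.1769 = 1.0000.)

Orbit 0.3669, FleetOne 0.0603, QuickShip 0.1116, Arrow 0.0347, MetroPost 0.2496, NorthLine 0.1769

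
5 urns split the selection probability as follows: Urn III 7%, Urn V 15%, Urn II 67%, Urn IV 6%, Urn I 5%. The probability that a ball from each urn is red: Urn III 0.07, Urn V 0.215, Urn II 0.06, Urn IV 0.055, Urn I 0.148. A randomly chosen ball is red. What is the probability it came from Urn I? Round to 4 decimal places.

By Bayes' rule, posterior ∝ prior × likelihood:
  Urn III: 0.07 × 0.07 = 0.0049
  Urn V: 0.15 × 0.215 = 0.03225
  Urn II: 0.67 × 0.06 = 0.0402
  Urn IV: 0.06 × 0.055 = 0.0033
  Urn I: 0.05 × 0.148 = 0.0074
Normalizing constant = 0.08805.
P(Urn I | evidence) = 0.0074 / 0.08805 ≈ 0.0840.

0.0840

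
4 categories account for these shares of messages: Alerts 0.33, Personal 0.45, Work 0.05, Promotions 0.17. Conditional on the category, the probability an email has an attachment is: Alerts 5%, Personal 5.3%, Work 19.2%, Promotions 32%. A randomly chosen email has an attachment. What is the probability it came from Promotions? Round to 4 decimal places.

0.5213

Unnormalized posteriors (prior × likelihood):
  Alerts: 0.33 × 0.05 = 0.0165
  Personal: 0.45 × 0.053 = 0.02385
  Work: 0.05 × 0.192 = 0.0096
  Promotions: 0.17 × 0.32 = 0.0544
Sum = 0.10435.
P(Promotions | evidence) = 0.0544 / 0.10435 ≈ 0.5213.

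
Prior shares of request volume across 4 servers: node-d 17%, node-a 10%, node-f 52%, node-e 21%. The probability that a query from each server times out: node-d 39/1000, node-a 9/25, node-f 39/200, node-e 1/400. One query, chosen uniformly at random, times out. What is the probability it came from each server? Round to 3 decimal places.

node-d 0.046, node-a 0.249, node-f 0.701, node-e 0.004

Compute prior × likelihood for every hypothesis:
  node-d: 0.17 × 0.039 = 0.00663
  node-a: 0.1 × 0.36 = 0.036
  node-f: 0.52 × 0.195 = 0.1014
  node-e: 0.21 × 0.0025 = 0.000525
Normalizing constant = 0.144555.
P(node-d | timeout) = 0.00663/0.144555 ≈ 0.046
P(node-a | timeout) = 0.036/0.144555 ≈ 0.249
P(node-f | timeout) = 0.1014/0.144555 ≈ 0.701
P(node-e | timeout) = 0.000525/0.144555 ≈ 0.004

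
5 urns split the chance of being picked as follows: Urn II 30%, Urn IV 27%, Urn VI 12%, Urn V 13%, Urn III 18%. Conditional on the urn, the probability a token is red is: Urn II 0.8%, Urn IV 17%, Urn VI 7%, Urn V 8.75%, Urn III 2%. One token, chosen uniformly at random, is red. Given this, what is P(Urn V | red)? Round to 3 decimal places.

Compute prior × likelihood for every hypothesis:
  Urn II: 0.3 × 0.008 = 0.0024
  Urn IV: 0.27 × 0.17 = 0.0459
  Urn VI: 0.12 × 0.07 = 0.0084
  Urn V: 0.13 × 0.0875 = 0.011375
  Urn III: 0.18 × 0.02 = 0.0036
Normalizing constant = 0.071675.
P(Urn V | evidence) = 0.011375 / 0.071675 ≈ 0.159.

0.159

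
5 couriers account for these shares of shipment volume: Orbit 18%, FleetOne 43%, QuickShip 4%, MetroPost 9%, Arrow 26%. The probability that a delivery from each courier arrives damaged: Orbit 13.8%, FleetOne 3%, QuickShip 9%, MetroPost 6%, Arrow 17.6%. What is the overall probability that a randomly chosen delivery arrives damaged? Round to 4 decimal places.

Compute prior × likelihood for every hypothesis:
  Orbit: 0.18 × 0.138 = 0.02484
  FleetOne: 0.43 × 0.03 = 0.0129
  QuickShip: 0.04 × 0.09 = 0.0036
  MetroPost: 0.09 × 0.06 = 0.0054
  Arrow: 0.26 × 0.176 = 0.04576
P(damaged) = 0.02484 + 0.0129 + 0.0036 + 0.0054 + 0.04576 = 0.0925 → 0.0925.

0.0925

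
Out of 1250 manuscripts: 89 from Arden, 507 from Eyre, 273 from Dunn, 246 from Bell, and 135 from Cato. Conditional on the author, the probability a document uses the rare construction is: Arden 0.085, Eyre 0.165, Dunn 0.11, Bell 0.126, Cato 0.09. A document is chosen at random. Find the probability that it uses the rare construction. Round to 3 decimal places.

0.132

Compute prior × likelihood for every hypothesis:
  Arden: 0.0712 × 0.085 = 0.006052
  Eyre: 0.4056 × 0.165 = 0.066924
  Dunn: 0.2184 × 0.11 = 0.024024
  Bell: 0.1968 × 0.126 = 0.0247968
  Cato: 0.108 × 0.09 = 0.00972
P(rare-form) = 0.006052 + 0.066924 + 0.024024 + 0.0247968 + 0.00972 = 0.1315168 → 0.132.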